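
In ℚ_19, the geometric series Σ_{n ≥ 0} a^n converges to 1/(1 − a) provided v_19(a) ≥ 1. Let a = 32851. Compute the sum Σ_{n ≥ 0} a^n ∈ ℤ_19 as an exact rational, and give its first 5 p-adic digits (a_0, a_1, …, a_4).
Σ a^n = 1/(1 − a) = -1/32850;  first 5 digits = (1, 0, 15, 4, 16)

v_19(a) = 2 ≥ 1, so the series converges in ℤ_19 to 1/(1 − a) = 1/(1 − 32851) = -1/32850. Expand this rational in ℤ_19: compute digits iteratively via d_i = x_i mod 19, x_{i+1} = (x_i − d_i)/19. The first 5 digits are (1, 0, 15, 4, 16).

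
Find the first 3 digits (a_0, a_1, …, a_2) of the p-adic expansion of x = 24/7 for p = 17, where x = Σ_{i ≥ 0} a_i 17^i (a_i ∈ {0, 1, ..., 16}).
(a_0, …, a_2) = (1, 5, 7)

v_17(24/7) = 0 (numerator and denominator both coprime to 17), so x ∈ ℤ_17^×. Compute digits iteratively via a_i = x_i mod 17, x_{i+1} = (x_i − a_i)/17, with x_0 = x:
  x_0 = 24/7;  a_0 = 1;  x_1 = (x_0 − 1)/17 = 1/7
  x_1 = 1/7;  a_1 = 5;  x_2 = (x_1 − 5)/17 = -2/7
  x_2 = -2/7;  a_2 = 7;  x_3 = (x_2 − 7)/17 = -3/7
Digits: (1, 5, 7).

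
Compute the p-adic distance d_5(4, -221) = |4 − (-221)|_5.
d_5(4, -221) = 1/25

Step 1 — x − y = 4 − (-221) = 225. Step 2 — v_5(225) = 2 (factor: 225 = (5^2 · 9); the sign does not affect v_p). Step 3 — |x − y|_5 = 5^{-2} = 1/25.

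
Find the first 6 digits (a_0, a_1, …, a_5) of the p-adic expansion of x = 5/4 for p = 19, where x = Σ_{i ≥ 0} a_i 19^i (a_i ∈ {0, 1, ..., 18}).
(a_0, …, a_5) = (6, 14, 4, 14, 4, 14)

v_19(5/4) = 0 (numerator and denominator both coprime to 19), so x ∈ ℤ_19^×. Compute digits iteratively via a_i = x_i mod 19, x_{i+1} = (x_i − a_i)/19, with x_0 = x:
  x_0 = 5/4;  a_0 = 6;  x_1 = (x_0 − 6)/19 = -1/4
  x_1 = -1/4;  a_1 = 14;  x_2 = (x_1 − 14)/19 = -3/4
  x_2 = -3/4;  a_2 = 4;  x_3 = (x_2 − 4)/19 = -1/4
  x_3 = -1/4;  a_3 = 14;  x_4 = (x_3 − 14)/19 = -3/4
  x_4 = -3/4;  a_4 = 4;  x_5 = (x_4 − 4)/19 = -1/4
  x_5 = -1/4;  a_5 = 14;  x_6 = (x_5 − 14)/19 = -3/4
Digits: (6, 14, 4, 14, 4, 14).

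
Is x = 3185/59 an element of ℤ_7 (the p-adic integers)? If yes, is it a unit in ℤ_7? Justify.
x ∈ ℤ_7 but not a unit; v_7(x) = 2 > 0

ℤ_7 = {x ∈ ℚ_7 : v_7(x) ≥ 0} and ℤ_7^× = {x ∈ ℤ_7 : v_7(x) = 0}. Here v_7(3185/59) = v_7(num) − v_7(den) = 2; compare against these criteria.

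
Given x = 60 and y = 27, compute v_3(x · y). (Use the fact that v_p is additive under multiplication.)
v_3(1620) = 4

v_p(x) = 1 (factor: 60 = 3^1 · 20); v_p(y) = 3 (factor: 27 = 3^3 · 1). Additivity: v_p(xy) = v_p(x) + v_p(y) = 1 + 3 = 4. (Direct check: xy = 1620 = 3^4 · (20).)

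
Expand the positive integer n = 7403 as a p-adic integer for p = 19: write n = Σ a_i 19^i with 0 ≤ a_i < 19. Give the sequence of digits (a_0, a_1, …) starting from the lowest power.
(a_0, a_1, …) = (12, 9, 1, 1)

Repeated division by 19 gives the digits low-to-high: 7403 = 12 + 9·19^1 + 1·19^2 + 1·19^3. Digit sequence: (12, 9, 1, 1).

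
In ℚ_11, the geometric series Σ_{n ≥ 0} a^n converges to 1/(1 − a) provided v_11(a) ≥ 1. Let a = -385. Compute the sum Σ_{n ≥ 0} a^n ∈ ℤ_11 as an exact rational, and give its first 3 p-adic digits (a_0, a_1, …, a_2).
Σ a^n = 1/(1 − a) = 1/386;  first 3 digits = (1, 9, 0)

v_11(a) = 1 ≥ 1, so the series converges in ℤ_11 to 1/(1 − a) = 1/(1 − (-385)) = 1/386. Expand this rational in ℤ_11: compute digits iteratively via d_i = x_i mod 11, x_{i+1} = (x_i − d_i)/11. The first 3 digits are (1, 9, 0).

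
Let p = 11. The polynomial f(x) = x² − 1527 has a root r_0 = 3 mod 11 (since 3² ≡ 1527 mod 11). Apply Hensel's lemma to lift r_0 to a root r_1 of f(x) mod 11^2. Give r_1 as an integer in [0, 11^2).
r_1 = 14 (mod 121)

Hensel's recurrence: r_{i+1} = r_i − f(r_i)·(f′(r_i))^{-1} mod 11^{i+2}, with f′(x) = 2x. Iterate:
  r_0 = 3 (mod 11)
  r_1 = 14 (mod 121)
Final: r_1 = 14, and one checks f(r_1) ≡ 0 mod 11^2.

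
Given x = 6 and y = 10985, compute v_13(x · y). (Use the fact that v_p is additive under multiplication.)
v_13(65910) = 3

v_p(x) = 0 (factor: 6 = 13^0 · 6); v_p(y) = 3 (factor: 10985 = 13^3 · 5). Additivity: v_p(xy) = v_p(x) + v_p(y) = 0 + 3 = 3. (Direct check: xy = 65910 = 13^3 · (30).)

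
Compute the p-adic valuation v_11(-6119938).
v_11(-6119938) = 5

v_11(n) is the largest exponent k such that 11^k divides n. Factor out: -6119938 = -11^5 · 38. (Sign doesn't affect v_p.) So v_11(-6119938) = 5.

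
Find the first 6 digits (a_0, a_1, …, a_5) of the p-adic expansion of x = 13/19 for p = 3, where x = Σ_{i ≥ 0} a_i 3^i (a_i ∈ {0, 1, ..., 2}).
(a_0, …, a_5) = (1, 1, 2, 0, 1, 1)

v_3(13/19) = 0 (numerator and denominator both coprime to 3), so x ∈ ℤ_3^×. Compute digits iteratively via a_i = x_i mod 3, x_{i+1} = (x_i − a_i)/3, with x_0 = x:
  x_0 = 13/19;  a_0 = 1;  x_1 = (x_0 − 1)/3 = -2/19
  x_1 = -2/19;  a_1 = 1;  x_2 = (x_1 − 1)/3 = -7/19
  x_2 = -7/19;  a_2 = 2;  x_3 = (x_2 − 2)/3 = -15/19
  x_3 = -15/19;  a_3 = 0;  x_4 = (x_3 − 0)/3 = -5/19
  x_4 = -5/19;  a_4 = 1;  x_5 = (x_4 − 1)/3 = -8/19
  x_5 = -8/19;  a_5 = 1;  x_6 = (x_5 − 1)/3 = -9/19
Digits: (1, 1, 2, 0, 1, 1).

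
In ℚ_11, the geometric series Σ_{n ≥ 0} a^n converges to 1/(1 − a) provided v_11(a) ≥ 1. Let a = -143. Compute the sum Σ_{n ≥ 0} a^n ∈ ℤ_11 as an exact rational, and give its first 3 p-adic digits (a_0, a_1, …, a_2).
Σ a^n = 1/(1 − a) = 1/144;  first 3 digits = (1, 9, 2)

v_11(a) = 1 ≥ 1, so the series converges in ℤ_11 to 1/(1 − a) = 1/(1 − (-143)) = 1/144. Expand this rational in ℤ_11: compute digits iteratively via d_i = x_i mod 11, x_{i+1} = (x_i − d_i)/11. The first 3 digits are (1, 9, 2).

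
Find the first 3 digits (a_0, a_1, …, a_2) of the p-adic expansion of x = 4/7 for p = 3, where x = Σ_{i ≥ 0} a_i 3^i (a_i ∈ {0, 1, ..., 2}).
(a_0, …, a_2) = (1, 2, 1)

v_3(4/7) = 0 (numerator and denominator both coprime to 3), so x ∈ ℤ_3^×. Compute digits iteratively via a_i = x_i mod 3, x_{i+1} = (x_i − a_i)/3, with x_0 = x:
  x_0 = 4/7;  a_0 = 1;  x_1 = (x_0 − 1)/3 = -1/7
  x_1 = -1/7;  a_1 = 2;  x_2 = (x_1 − 2)/3 = -5/7
  x_2 = -5/7;  a_2 = 1;  x_3 = (x_2 − 1)/3 = -4/7
Digits: (1, 2, 1).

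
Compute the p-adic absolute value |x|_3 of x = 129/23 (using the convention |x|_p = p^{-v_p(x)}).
|129/23|_3 = 1/3

Step 1 — compute v_3(x) by factoring powers of 3 out of the numerator and denominator: v_3(129/23) = 1. Step 2 — apply |x|_p = p^{-v_p(x)} = 3^{-1} = 1/3.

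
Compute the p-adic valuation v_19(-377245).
v_19(-377245) = 3

v_19(n) is the largest exponent k such that 19^k divides n. Factor out: -377245 = -19^3 · 55. (Sign doesn't affect v_p.) So v_19(-377245) = 3.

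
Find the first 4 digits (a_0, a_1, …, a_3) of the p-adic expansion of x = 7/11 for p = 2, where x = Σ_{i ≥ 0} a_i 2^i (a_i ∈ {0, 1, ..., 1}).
(a_0, …, a_3) = (1, 0, 1, 0)

v_2(7/11) = 0 (numerator and denominator both coprime to 2), so x ∈ ℤ_2^×. Compute digits iteratively via a_i = x_i mod 2, x_{i+1} = (x_i − a_i)/2, with x_0 = x:
  x_0 = 7/11;  a_0 = 1;  x_1 = (x_0 − 1)/2 = -2/11
  x_1 = -2/11;  a_1 = 0;  x_2 = (x_1 − 0)/2 = -1/11
  x_2 = -1/11;  a_2 = 1;  x_3 = (x_2 − 1)/2 = -6/11
  x_3 = -6/11;  a_3 = 0;  x_4 = (x_3 − 0)/2 = -3/11
Digits: (1, 0, 1, 0).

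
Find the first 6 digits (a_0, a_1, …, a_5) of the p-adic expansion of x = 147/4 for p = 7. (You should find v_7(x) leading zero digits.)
(a_0, …, a_5) = (0, 0, 6, 1, 5, 1)

v_7(147/4) = 2, so a_0 = ... = a_1 = 0. Factor out: x = 7^2 · u with u = 3/4 a unit in ℤ_7. Expand u iteratively via a_{v+i} = u_i mod 7, u_{i+1} = (u_i − a_{v+i})/7:
  u_0 = 3/4;  a_2 = 6;  u_1 = (u_0 − 6)/7 = -3/4
  u_1 = -3/4;  a_3 = 1;  u_2 = (u_1 − 1)/7 = -1/4
  u_2 = -1/4;  a_4 = 5;  u_3 = (u_2 − 5)/7 = -3/4
  u_3 = -3/4;  a_5 = 1;  u_4 = (u_3 − 1)/7 = -1/4
Digits: (0, 0, 6, 1, 5, 1).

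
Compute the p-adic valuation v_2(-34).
v_2(-34) = 1

v_2(n) is the largest exponent k such that 2^k divides n. Factor out: -34 = -2^1 · 17. (Sign doesn't affect v_p.) So v_2(-34) = 1.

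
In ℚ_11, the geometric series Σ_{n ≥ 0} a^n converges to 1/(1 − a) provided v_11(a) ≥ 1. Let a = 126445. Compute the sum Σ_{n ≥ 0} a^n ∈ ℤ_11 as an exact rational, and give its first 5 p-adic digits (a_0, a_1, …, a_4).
Σ a^n = 1/(1 − a) = -1/126444;  first 5 digits = (1, 0, 0, 7, 8)

v_11(a) = 3 ≥ 1, so the series converges in ℤ_11 to 1/(1 − a) = 1/(1 − 126445) = -1/126444. Expand this rational in ℤ_11: compute digits iteratively via d_i = x_i mod 11, x_{i+1} = (x_i − d_i)/11. The first 5 digits are (1, 0, 0, 7, 8).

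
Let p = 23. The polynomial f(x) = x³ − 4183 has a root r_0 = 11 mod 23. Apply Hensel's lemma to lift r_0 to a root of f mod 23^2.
r_1 = 287 (mod 529)

Hensel: r_{i+1} = r_i − f(r_i)/f′(r_i) mod 23^{i+2}, where f′(x) = 3x². Iterate:
  r_0 = 11 (mod 23)
  r_1 = 287 (mod 529)
Final: r = 287 with f(r) ≡ 0 mod 23^2.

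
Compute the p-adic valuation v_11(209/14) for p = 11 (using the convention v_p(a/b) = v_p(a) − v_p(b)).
v_11(209/14) = 1

Factor powers of 11 from the numerator and denominator of the reduced fraction: 209 = 11^1 · 19 and 14 = 11^0 · 14. Apply v_p(a/b) = v_p(a) − v_p(b): v_11(209/14) = 1 − 0 = 1.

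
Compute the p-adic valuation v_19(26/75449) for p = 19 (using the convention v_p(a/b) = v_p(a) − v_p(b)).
v_19(26/75449) = -3

Factor powers of 19 from the numerator and denominator of the reduced fraction: 26 = 19^0 · 26 and 75449 = 19^3 · 11. Apply v_p(a/b) = v_p(a) − v_p(b): v_19(26/75449) = 0 − 3 = -3.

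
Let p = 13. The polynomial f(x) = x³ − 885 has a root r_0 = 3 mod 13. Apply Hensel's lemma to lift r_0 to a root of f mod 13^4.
r_3 = 3396 (mod 28561)

Hensel: r_{i+1} = r_i − f(r_i)/f′(r_i) mod 13^{i+2}, where f′(x) = 3x². Iterate:
  r_0 = 3 (mod 13)
  r_1 = 16 (mod 169)
  r_2 = 1199 (mod 2197)
  r_3 = 3396 (mod 28561)
Final: r = 3396 with f(r) ≡ 0 mod 13^4.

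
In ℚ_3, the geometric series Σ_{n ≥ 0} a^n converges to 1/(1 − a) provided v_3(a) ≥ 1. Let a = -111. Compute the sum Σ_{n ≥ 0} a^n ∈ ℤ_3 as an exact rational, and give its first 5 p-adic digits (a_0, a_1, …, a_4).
Σ a^n = 1/(1 − a) = 1/112;  first 5 digits = (1, 2, 0, 1, 1)

v_3(a) = 1 ≥ 1, so the series converges in ℤ_3 to 1/(1 − a) = 1/(1 − (-111)) = 1/112. Expand this rational in ℤ_3: compute digits iteratively via d_i = x_i mod 3, x_{i+1} = (x_i − d_i)/3. The first 5 digits are (1, 2, 0, 1, 1).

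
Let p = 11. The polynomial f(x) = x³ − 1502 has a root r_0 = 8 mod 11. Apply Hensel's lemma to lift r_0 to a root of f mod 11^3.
r_2 = 811 (mod 1331)

Hensel: r_{i+1} = r_i − f(r_i)/f′(r_i) mod 11^{i+2}, where f′(x) = 3x². Iterate:
  r_0 = 8 (mod 11)
  r_1 = 85 (mod 121)
  r_2 = 811 (mod 1331)
Final: r = 811 with f(r) ≡ 0 mod 11^3.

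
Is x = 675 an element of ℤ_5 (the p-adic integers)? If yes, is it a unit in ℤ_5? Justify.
x ∈ ℤ_5 but not a unit; v_5(x) = 2 > 0

ℤ_5 = {x ∈ ℚ_5 : v_5(x) ≥ 0} and ℤ_5^× = {x ∈ ℤ_5 : v_5(x) = 0}. Here v_5(675) = v_5(num) − v_5(den) = 2; compare against these criteria.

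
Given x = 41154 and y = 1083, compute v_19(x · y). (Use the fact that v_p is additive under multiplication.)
v_19(44569782) = 5

v_p(x) = 3 (factor: 41154 = 19^3 · 6); v_p(y) = 2 (factor: 1083 = 19^2 · 3). Additivity: v_p(xy) = v_p(x) + v_p(y) = 3 + 2 = 5. (Direct check: xy = 44569782 = 19^5 · (18).)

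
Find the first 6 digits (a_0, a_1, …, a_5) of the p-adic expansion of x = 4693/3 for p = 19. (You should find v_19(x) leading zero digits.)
(a_0, …, a_5) = (0, 0, 17, 12, 12, 12)

v_19(4693/3) = 2, so a_0 = ... = a_1 = 0. Factor out: x = 19^2 · u with u = 13/3 a unit in ℤ_19. Expand u iteratively via a_{v+i} = u_i mod 19, u_{i+1} = (u_i − a_{v+i})/19:
  u_0 = 13/3;  a_2 = 17;  u_1 = (u_0 − 17)/19 = -2/3
  u_1 = -2/3;  a_3 = 12;  u_2 = (u_1 − 12)/19 = -2/3
  u_2 = -2/3;  a_4 = 12;  u_3 = (u_2 − 12)/19 = -2/3
  u_3 = -2/3;  a_5 = 12;  u_4 = (u_3 − 12)/19 = -2/3
Digits: (0, 0, 17, 12, 12, 12).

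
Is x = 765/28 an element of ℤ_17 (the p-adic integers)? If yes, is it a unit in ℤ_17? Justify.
x ∈ ℤ_17 but not a unit; v_17(x) = 1 > 0

ℤ_17 = {x ∈ ℚ_17 : v_17(x) ≥ 0} and ℤ_17^× = {x ∈ ℤ_17 : v_17(x) = 0}. Here v_17(765/28) = v_17(num) − v_17(den) = 1; compare against these criteria.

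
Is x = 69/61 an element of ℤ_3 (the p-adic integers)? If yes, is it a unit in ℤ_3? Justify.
x ∈ ℤ_3 but not a unit; v_3(x) = 1 > 0

ℤ_3 = {x ∈ ℚ_3 : v_3(x) ≥ 0} and ℤ_3^× = {x ∈ ℤ_3 : v_3(x) = 0}. Here v_3(69/61) = v_3(num) − v_3(den) = 1; compare against these criteria.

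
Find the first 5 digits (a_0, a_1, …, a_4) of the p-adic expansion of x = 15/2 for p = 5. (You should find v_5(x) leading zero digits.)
(a_0, …, a_4) = (0, 4, 2, 2, 2)

v_5(15/2) = 1, so a_0 = ... = a_0 = 0. Factor out: x = 5^1 · u with u = 3/2 a unit in ℤ_5. Expand u iteratively via a_{v+i} = u_i mod 5, u_{i+1} = (u_i − a_{v+i})/5:
  u_0 = 3/2;  a_1 = 4;  u_1 = (u_0 − 4)/5 = -1/2
  u_1 = -1/2;  a_2 = 2;  u_2 = (u_1 − 2)/5 = -1/2
  u_2 = -1/2;  a_3 = 2;  u_3 = (u_2 − 2)/5 = -1/2
  u_3 = -1/2;  a_4 = 2;  u_4 = (u_3 − 2)/5 = -1/2
Digits: (0, 4, 2, 2, 2).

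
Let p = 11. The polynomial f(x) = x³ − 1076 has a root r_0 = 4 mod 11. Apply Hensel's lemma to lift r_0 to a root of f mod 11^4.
r_3 = 14414 (mod 14641)

Hensel: r_{i+1} = r_i − f(r_i)/f′(r_i) mod 11^{i+2}, where f′(x) = 3x². Iterate:
  r_0 = 4 (mod 11)
  r_1 = 15 (mod 121)
  r_2 = 1104 (mod 1331)
  r_3 = 14414 (mod 14641)
Final: r = 14414 with f(r) ≡ 0 mod 11^4.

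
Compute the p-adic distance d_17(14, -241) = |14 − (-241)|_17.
d_17(14, -241) = 1/17

Step 1 — x − y = 14 − (-241) = 255. Step 2 — v_17(255) = 1 (factor: 255 = (17^1 · 15); the sign does not affect v_p). Step 3 — |x − y|_17 = 17^{-1} = 1/17.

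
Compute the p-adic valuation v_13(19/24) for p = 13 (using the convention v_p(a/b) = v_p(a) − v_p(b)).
v_13(19/24) = 0

Factor powers of 13 from the numerator and denominator of the reduced fraction: 19 = 13^0 · 19 and 24 = 13^0 · 24. Apply v_p(a/b) = v_p(a) − v_p(b): v_13(19/24) = 0 − 0 = 0.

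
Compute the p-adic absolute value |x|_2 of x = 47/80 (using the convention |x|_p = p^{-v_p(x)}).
|47/80|_2 = 16

Step 1 — compute v_2(x) by factoring powers of 2 out of the numerator and denominator: v_2(47/80) = -4. Step 2 — apply |x|_p = p^{-v_p(x)} = 2^{4} = 16.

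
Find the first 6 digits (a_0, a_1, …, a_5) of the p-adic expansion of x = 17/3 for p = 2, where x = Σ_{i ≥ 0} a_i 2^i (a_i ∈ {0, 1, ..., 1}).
(a_0, …, a_5) = (1, 1, 0, 1, 1, 0)

v_2(17/3) = 0 (numerator and denominator both coprime to 2), so x ∈ ℤ_2^×. Compute digits iteratively via a_i = x_i mod 2, x_{i+1} = (x_i − a_i)/2, with x_0 = x:
  x_0 = 17/3;  a_0 = 1;  x_1 = (x_0 − 1)/2 = 7/3
  x_1 = 7/3;  a_1 = 1;  x_2 = (x_1 − 1)/2 = 2/3
  x_2 = 2/3;  a_2 = 0;  x_3 = (x_2 − 0)/2 = 1/3
  x_3 = 1/3;  a_3 = 1;  x_4 = (x_3 − 1)/2 = -1/3
  x_4 = -1/3;  a_4 = 1;  x_5 = (x_4 − 1)/2 = -2/3
  x_5 = -2/3;  a_5 = 0;  x_6 = (x_5 − 0)/2 = -1/3
Digits: (1, 1, 0, 1, 1, 0).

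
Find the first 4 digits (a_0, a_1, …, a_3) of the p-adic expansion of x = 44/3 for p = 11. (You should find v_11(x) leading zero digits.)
(a_0, …, a_3) = (0, 5, 7, 3)

v_11(44/3) = 1, so a_0 = ... = a_0 = 0. Factor out: x = 11^1 · u with u = 4/3 a unit in ℤ_11. Expand u iteratively via a_{v+i} = u_i mod 11, u_{i+1} = (u_i − a_{v+i})/11:
  u_0 = 4/3;  a_1 = 5;  u_1 = (u_0 − 5)/11 = -1/3
  u_1 = -1/3;  a_2 = 7;  u_2 = (u_1 − 7)/11 = -2/3
  u_2 = -2/3;  a_3 = 3;  u_3 = (u_2 − 3)/11 = -1/3
Digits: (0, 5, 7, 3).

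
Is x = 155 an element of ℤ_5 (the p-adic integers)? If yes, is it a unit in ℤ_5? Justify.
x ∈ ℤ_5 but not a unit; v_5(x) = 1 > 0

ℤ_5 = {x ∈ ℚ_5 : v_5(x) ≥ 0} and ℤ_5^× = {x ∈ ℤ_5 : v_5(x) = 0}. Here v_5(155) = v_5(num) − v_5(den) = 1; compare against these criteria.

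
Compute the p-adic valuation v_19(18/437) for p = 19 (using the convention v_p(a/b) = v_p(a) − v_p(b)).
v_19(18/437) = -1

Factor powers of 19 from the numerator and denominator of the reduced fraction: 18 = 19^0 · 18 and 437 = 19^1 · 23. Apply v_p(a/b) = v_p(a) − v_p(b): v_19(18/437) = 0 − 1 = -1.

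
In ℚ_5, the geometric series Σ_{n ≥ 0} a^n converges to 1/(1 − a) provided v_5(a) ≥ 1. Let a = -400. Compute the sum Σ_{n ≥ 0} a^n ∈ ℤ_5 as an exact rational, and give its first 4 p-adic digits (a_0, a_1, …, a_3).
Σ a^n = 1/(1 − a) = 1/401;  first 4 digits = (1, 0, 4, 1)

v_5(a) = 2 ≥ 1, so the series converges in ℤ_5 to 1/(1 − a) = 1/(1 − (-400)) = 1/401. Expand this rational in ℤ_5: compute digits iteratively via d_i = x_i mod 5, x_{i+1} = (x_i − d_i)/5. The first 4 digits are (1, 0, 4, 1).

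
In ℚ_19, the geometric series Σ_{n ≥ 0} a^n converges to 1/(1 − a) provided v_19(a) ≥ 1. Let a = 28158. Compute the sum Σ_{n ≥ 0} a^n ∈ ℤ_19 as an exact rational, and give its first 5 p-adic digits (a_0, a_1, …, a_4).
Σ a^n = 1/(1 − a) = -1/28157;  first 5 digits = (1, 0, 2, 4, 4)

v_19(a) = 2 ≥ 1, so the series converges in ℤ_19 to 1/(1 − a) = 1/(1 − 28158) = -1/28157. Expand this rational in ℤ_19: compute digits iteratively via d_i = x_i mod 19, x_{i+1} = (x_i − d_i)/19. The first 5 digits are (1, 0, 2, 4, 4).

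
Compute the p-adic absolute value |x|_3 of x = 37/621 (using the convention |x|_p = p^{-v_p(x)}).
|37/621|_3 = 27

Step 1 — compute v_3(x) by factoring powers of 3 out of the numerator and denominator: v_3(37/621) = -3. Step 2 — apply |x|_p = p^{-v_p(x)} = 3^{3} = 27.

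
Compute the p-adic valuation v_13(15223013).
v_13(15223013) = 5

v_13(n) is the largest exponent k such that 13^k divides n. Factor out: 15223013 = 13^5 · 41. (Sign doesn't affect v_p.) So v_13(15223013) = 5.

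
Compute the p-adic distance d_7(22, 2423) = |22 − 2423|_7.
d_7(22, 2423) = 1/2401

Step 1 — x − y = 22 − 2423 = -2401. Step 2 — v_7(-2401) = 4 (factor: -2401 = −(7^4 · 1); the sign does not affect v_p). Step 3 — |x − y|_7 = 7^{-4} = 1/2401.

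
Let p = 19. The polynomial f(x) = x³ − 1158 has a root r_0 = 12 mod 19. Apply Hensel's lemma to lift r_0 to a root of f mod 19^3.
r_2 = 6263 (mod 6859)

Hensel: r_{i+1} = r_i − f(r_i)/f′(r_i) mod 19^{i+2}, where f′(x) = 3x². Iterate:
  r_0 = 12 (mod 19)
  r_1 = 126 (mod 361)
  r_2 = 6263 (mod 6859)
Final: r = 6263 with f(r) ≡ 0 mod 19^3.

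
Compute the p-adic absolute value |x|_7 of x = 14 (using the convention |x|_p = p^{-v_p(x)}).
|14|_7 = 1/7

Step 1 — compute v_7(x) by factoring powers of 7 out of the numerator and denominator: v_7(14) = 1. Step 2 — apply |x|_p = p^{-v_p(x)} = 7^{-1} = 1/7.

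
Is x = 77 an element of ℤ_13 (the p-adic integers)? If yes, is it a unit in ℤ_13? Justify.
x ∈ ℤ_13^× (unit); v_13(x) = 0

ℤ_13 = {x ∈ ℚ_13 : v_13(x) ≥ 0} and ℤ_13^× = {x ∈ ℤ_13 : v_13(x) = 0}. Here v_13(77) = v_13(num) − v_13(den) = 0; compare against these criteria.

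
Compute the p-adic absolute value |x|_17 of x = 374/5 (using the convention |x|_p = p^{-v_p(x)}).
|374/5|_17 = 1/17

Step 1 — compute v_17(x) by factoring powers of 17 out of the numerator and denominator: v_17(374/5) = 1. Step 2 — apply |x|_p = p^{-v_p(x)} = 17^{-1} = 1/17.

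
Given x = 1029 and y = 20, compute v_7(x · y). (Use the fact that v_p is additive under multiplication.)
v_7(20580) = 3

v_p(x) = 3 (factor: 1029 = 7^3 · 3); v_p(y) = 0 (factor: 20 = 7^0 · 20). Additivity: v_p(xy) = v_p(x) + v_p(y) = 3 + 0 = 3. (Direct check: xy = 20580 = 7^3 · (60).)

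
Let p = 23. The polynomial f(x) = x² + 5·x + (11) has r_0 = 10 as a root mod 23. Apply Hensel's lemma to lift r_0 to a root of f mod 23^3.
r_2 = 11303 (mod 12167)

Hensel: r_{i+1} = r_i − f(r_i)·(f′(r_i))^{-1} mod 23^{i+2}, f′(x) = 2x + 5. Iterate:
  r_0 = 10 (mod 23)
  r_1 = 194 (mod 529)
  r_2 = 11303 (mod 12167)
Final: r = 11303 satisfies f(r) ≡ 0 mod 23^3.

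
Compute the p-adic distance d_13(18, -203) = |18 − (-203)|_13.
d_13(18, -203) = 1/13

Step 1 — x − y = 18 − (-203) = 221. Step 2 — v_13(221) = 1 (factor: 221 = (13^1 · 17); the sign does not affect v_p). Step 3 — |x − y|_13 = 13^{-1} = 1/13.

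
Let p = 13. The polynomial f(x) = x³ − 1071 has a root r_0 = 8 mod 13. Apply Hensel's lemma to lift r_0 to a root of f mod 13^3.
r_2 = 2075 (mod 2197)

Hensel: r_{i+1} = r_i − f(r_i)/f′(r_i) mod 13^{i+2}, where f′(x) = 3x². Iterate:
  r_0 = 8 (mod 13)
  r_1 = 47 (mod 169)
  r_2 = 2075 (mod 2197)
Final: r = 2075 with f(r) ≡ 0 mod 13^3.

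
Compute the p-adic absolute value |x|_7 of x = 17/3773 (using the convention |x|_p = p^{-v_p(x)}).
|17/3773|_7 = 343

Step 1 — compute v_7(x) by factoring powers of 7 out of the numerator and denominator: v_7(17/3773) = -3. Step 2 — apply |x|_p = p^{-v_p(x)} = 7^{3} = 343.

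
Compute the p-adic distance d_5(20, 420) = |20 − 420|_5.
d_5(20, 420) = 1/25

Step 1 — x − y = 20 − 420 = -400. Step 2 — v_5(-400) = 2 (factor: -400 = −(5^2 · 16); the sign does not affect v_p). Step 3 — |x − y|_5 = 5^{-2} = 1/25.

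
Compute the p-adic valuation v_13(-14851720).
v_13(-14851720) = 5

v_13(n) is the largest exponent k such that 13^k divides n. Factor out: -14851720 = -13^5 · 40. (Sign doesn't affect v_p.) So v_13(-14851720) = 5.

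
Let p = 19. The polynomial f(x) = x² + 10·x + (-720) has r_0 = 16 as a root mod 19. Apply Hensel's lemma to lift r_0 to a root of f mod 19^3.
r_2 = 4785 (mod 6859)

Hensel: r_{i+1} = r_i − f(r_i)·(f′(r_i))^{-1} mod 19^{i+2}, f′(x) = 2x + 10. Iterate:
  r_0 = 16 (mod 19)
  r_1 = 92 (mod 361)
  r_2 = 4785 (mod 6859)
Final: r = 4785 satisfies f(r) ≡ 0 mod 19^3.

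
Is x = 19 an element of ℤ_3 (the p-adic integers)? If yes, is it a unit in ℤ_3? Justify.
x ∈ ℤ_3^× (unit); v_3(x) = 0

ℤ_3 = {x ∈ ℚ_3 : v_3(x) ≥ 0} and ℤ_3^× = {x ∈ ℤ_3 : v_3(x) = 0}. Here v_3(19) = v_3(num) − v_3(den) = 0; compare against these criteria.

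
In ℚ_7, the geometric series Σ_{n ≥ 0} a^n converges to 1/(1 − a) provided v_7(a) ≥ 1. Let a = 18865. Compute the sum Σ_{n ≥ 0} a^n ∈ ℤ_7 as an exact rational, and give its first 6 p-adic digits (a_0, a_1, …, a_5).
Σ a^n = 1/(1 − a) = -1/18864;  first 6 digits = (1, 0, 0, 6, 0, 1)

v_7(a) = 3 ≥ 1, so the series converges in ℤ_7 to 1/(1 − a) = 1/(1 − 18865) = -1/18864. Expand this rational in ℤ_7: compute digits iteratively via d_i = x_i mod 7, x_{i+1} = (x_i − d_i)/7. The first 6 digits are (1, 0, 0, 6, 0, 1).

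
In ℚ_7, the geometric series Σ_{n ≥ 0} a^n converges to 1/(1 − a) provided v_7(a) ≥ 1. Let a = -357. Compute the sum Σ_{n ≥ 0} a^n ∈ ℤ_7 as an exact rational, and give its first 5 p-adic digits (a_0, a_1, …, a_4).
Σ a^n = 1/(1 − a) = 1/358;  first 5 digits = (1, 5, 3, 5, 4)

v_7(a) = 1 ≥ 1, so the series converges in ℤ_7 to 1/(1 − a) = 1/(1 − (-357)) = 1/358. Expand this rational in ℤ_7: compute digits iteratively via d_i = x_i mod 7, x_{i+1} = (x_i − d_i)/7. The first 5 digits are (1, 5, 3, 5, 4).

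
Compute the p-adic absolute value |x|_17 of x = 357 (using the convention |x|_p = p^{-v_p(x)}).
|357|_17 = 1/17

Step 1 — compute v_17(x) by factoring powers of 17 out of the numerator and denominator: v_17(357) = 1. Step 2 — apply |x|_p = p^{-v_p(x)} = 17^{-1} = 1/17.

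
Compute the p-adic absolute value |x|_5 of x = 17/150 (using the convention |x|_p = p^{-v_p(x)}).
|17/150|_5 = 25

Step 1 — compute v_5(x) by factoring powers of 5 out of the numerator and denominator: v_5(17/150) = -2. Step 2 — apply |x|_p = p^{-v_p(x)} = 5^{2} = 25.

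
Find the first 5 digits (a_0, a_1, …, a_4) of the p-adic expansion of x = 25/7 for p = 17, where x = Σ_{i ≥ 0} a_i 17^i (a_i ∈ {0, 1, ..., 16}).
(a_0, …, a_4) = (6, 12, 9, 14, 4)

v_17(25/7) = 0 (numerator and denominator both coprime to 17), so x ∈ ℤ_17^×. Compute digits iteratively via a_i = x_i mod 17, x_{i+1} = (x_i − a_i)/17, with x_0 = x:
  x_0 = 25/7;  a_0 = 6;  x_1 = (x_0 − 6)/17 = -1/7
  x_1 = -1/7;  a_1 = 12;  x_2 = (x_1 − 12)/17 = -5/7
  x_2 = -5/7;  a_2 = 9;  x_3 = (x_2 − 9)/17 = -4/7
  x_3 = -4/7;  a_3 = 14;  x_4 = (x_3 − 14)/17 = -6/7
  x_4 = -6/7;  a_4 = 4;  x_5 = (x_4 − 4)/17 = -2/7
Digits: (6, 12, 9, 14, 4).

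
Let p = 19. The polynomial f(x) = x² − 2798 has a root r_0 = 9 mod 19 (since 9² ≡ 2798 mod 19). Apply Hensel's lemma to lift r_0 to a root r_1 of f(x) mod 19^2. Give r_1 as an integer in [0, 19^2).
r_1 = 180 (mod 361)

Hensel's recurrence: r_{i+1} = r_i − f(r_i)·(f′(r_i))^{-1} mod 19^{i+2}, with f′(x) = 2x. Iterate:
  r_0 = 9 (mod 19)
  r_1 = 180 (mod 361)
Final: r_1 = 180, and one checks f(r_1) ≡ 0 mod 19^2.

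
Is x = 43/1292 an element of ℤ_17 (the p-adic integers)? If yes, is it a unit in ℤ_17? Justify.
x ∉ ℤ_17 (v_17(x) = -1 < 0)

ℤ_17 = {x ∈ ℚ_17 : v_17(x) ≥ 0} and ℤ_17^× = {x ∈ ℤ_17 : v_17(x) = 0}. Here v_17(43/1292) = v_17(num) − v_17(den) = -1; compare against these criteria.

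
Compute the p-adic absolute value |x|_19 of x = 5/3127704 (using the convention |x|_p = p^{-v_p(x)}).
|5/3127704|_19 = 130321

Step 1 — compute v_19(x) by factoring powers of 19 out of the numerator and denominator: v_19(5/3127704) = -4. Step 2 — apply |x|_p = p^{-v_p(x)} = 19^{4} = 130321.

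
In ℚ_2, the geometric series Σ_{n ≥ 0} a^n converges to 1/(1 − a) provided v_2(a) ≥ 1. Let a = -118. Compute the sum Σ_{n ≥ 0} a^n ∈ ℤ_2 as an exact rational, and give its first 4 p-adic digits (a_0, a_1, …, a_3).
Σ a^n = 1/(1 − a) = 1/119;  first 4 digits = (1, 1, 1, 0)

v_2(a) = 1 ≥ 1, so the series converges in ℤ_2 to 1/(1 − a) = 1/(1 − (-118)) = 1/119. Expand this rational in ℤ_2: compute digits iteratively via d_i = x_i mod 2, x_{i+1} = (x_i − d_i)/2. The first 4 digits are (1, 1, 1, 0).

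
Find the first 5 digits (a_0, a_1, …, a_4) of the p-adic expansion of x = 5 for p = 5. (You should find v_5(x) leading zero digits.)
(a_0, …, a_4) = (0, 1, 0, 0, 0)

v_5(5) = 1, so a_0 = ... = a_0 = 0. Factor out: x = 5^1 · u with u = 1 a unit in ℤ_5. Expand u iteratively via a_{v+i} = u_i mod 5, u_{i+1} = (u_i − a_{v+i})/5:
  u_0 = 1;  a_1 = 1;  u_1 = (u_0 − 1)/5 = 0
  u_1 = 0;  a_2 = 0;  u_2 = (u_1 − 0)/5 = 0
  u_2 = 0;  a_3 = 0;  u_3 = (u_2 − 0)/5 = 0
  u_3 = 0;  a_4 = 0;  u_4 = (u_3 − 0)/5 = 0
Digits: (0, 1, 0, 0, 0).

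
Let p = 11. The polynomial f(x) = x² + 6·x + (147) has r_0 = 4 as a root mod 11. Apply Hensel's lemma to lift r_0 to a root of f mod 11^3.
r_2 = 1192 (mod 1331)

Hensel: r_{i+1} = r_i − f(r_i)·(f′(r_i))^{-1} mod 11^{i+2}, f′(x) = 2x + 6. Iterate:
  r_0 = 4 (mod 11)
  r_1 = 103 (mod 121)
  r_2 = 1192 (mod 1331)
Final: r = 1192 satisfies f(r) ≡ 0 mod 11^3.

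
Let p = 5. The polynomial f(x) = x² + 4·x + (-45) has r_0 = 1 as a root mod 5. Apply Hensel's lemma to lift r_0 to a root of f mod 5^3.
r_2 = 116 (mod 125)

Hensel: r_{i+1} = r_i − f(r_i)·(f′(r_i))^{-1} mod 5^{i+2}, f′(x) = 2x + 4. Iterate:
  r_0 = 1 (mod 5)
  r_1 = 16 (mod 25)
  r_2 = 116 (mod 125)
Final: r = 116 satisfies f(r) ≡ 0 mod 5^3.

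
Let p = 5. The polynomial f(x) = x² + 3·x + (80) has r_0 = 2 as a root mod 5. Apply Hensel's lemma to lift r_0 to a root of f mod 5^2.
r_1 = 7 (mod 25)

Hensel: r_{i+1} = r_i − f(r_i)·(f′(r_i))^{-1} mod 5^{i+2}, f′(x) = 2x + 3. Iterate:
  r_0 = 2 (mod 5)
  r_1 = 7 (mod 25)
Final: r = 7 satisfies f(r) ≡ 0 mod 5^2.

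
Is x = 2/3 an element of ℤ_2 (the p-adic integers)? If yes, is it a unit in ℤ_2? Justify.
x ∈ ℤ_2 but not a unit; v_2(x) = 1 > 0

ℤ_2 = {x ∈ ℚ_2 : v_2(x) ≥ 0} and ℤ_2^× = {x ∈ ℤ_2 : v_2(x) = 0}. Here v_2(2/3) = v_2(num) − v_2(den) = 1; compare against these criteria.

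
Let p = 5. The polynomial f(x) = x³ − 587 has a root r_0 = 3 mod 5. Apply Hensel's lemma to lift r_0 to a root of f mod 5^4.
r_3 = 233 (mod 625)

Hensel: r_{i+1} = r_i − f(r_i)/f′(r_i) mod 5^{i+2}, where f′(x) = 3x². Iterate:
  r_0 = 3 (mod 5)
  r_1 = 8 (mod 25)
  r_2 = 108 (mod 125)
  r_3 = 233 (mod 625)
Final: r = 233 with f(r) ≡ 0 mod 5^4.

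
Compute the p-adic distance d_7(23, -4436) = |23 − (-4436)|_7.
d_7(23, -4436) = 1/343

Step 1 — x − y = 23 − (-4436) = 4459. Step 2 — v_7(4459) = 3 (factor: 4459 = (7^3 · 13); the sign does not affect v_p). Step 3 — |x − y|_7 = 7^{-3} = 1/343.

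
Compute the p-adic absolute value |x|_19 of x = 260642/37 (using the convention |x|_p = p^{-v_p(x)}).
|260642/37|_19 = 1/130321

Step 1 — compute v_19(x) by factoring powers of 19 out of the numerator and denominator: v_19(260642/37) = 4. Step 2 — apply |x|_p = p^{-v_p(x)} = 19^{-4} = 1/130321.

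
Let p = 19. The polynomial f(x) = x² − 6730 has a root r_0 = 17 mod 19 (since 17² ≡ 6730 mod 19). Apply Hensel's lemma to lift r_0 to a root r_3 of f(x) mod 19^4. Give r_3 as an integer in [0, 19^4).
r_3 = 38568 (mod 130321)

Hensel's recurrence: r_{i+1} = r_i − f(r_i)·(f′(r_i))^{-1} mod 19^{i+2}, with f′(x) = 2x. Iterate:
  r_0 = 17 (mod 19)
  r_1 = 302 (mod 361)
  r_2 = 4273 (mod 6859)
  r_3 = 38568 (mod 130321)
Final: r_3 = 38568, and one checks f(r_3) ≡ 0 mod 19^4.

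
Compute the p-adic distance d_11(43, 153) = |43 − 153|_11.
d_11(43, 153) = 1/11

Step 1 — x − y = 43 − 153 = -110. Step 2 — v_11(-110) = 1 (factor: -110 = −(11^1 · 10); the sign does not affect v_p). Step 3 — |x − y|_11 = 11^{-1} = 1/11.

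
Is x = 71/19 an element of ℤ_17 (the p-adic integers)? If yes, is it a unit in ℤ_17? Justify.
x ∈ ℤ_17^× (unit); v_17(x) = 0

ℤ_17 = {x ∈ ℚ_17 : v_17(x) ≥ 0} and ℤ_17^× = {x ∈ ℤ_17 : v_17(x) = 0}. Here v_17(71/19) = v_17(num) − v_17(den) = 0; compare against these criteria.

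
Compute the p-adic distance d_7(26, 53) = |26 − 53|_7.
d_7(26, 53) = 1

Step 1 — x − y = 26 − 53 = -27. Step 2 — v_7(-27) = 0 (factor: -27 = −(7^0 · 27); the sign does not affect v_p). Step 3 — |x − y|_7 = 7^{0} = 1.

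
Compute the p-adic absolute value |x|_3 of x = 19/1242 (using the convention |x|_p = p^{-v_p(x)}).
|19/1242|_3 = 27

Step 1 — compute v_3(x) by factoring powers of 3 out of the numerator and denominator: v_3(19/1242) = -3. Step 2 — apply |x|_p = p^{-v_p(x)} = 3^{3} = 27.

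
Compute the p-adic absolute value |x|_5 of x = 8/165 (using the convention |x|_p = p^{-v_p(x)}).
|8/165|_5 = 5

Step 1 — compute v_5(x) by factoring powers of 5 out of the numerator and denominator: v_5(8/165) = -1. Step 2 — apply |x|_p = p^{-v_p(x)} = 5^{1} = 5.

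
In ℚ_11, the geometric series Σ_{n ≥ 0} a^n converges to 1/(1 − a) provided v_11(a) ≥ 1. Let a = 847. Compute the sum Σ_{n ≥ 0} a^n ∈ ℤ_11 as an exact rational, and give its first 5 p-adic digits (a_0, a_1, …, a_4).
Σ a^n = 1/(1 − a) = -1/846;  first 5 digits = (1, 0, 7, 0, 5)

v_11(a) = 2 ≥ 1, so the series converges in ℤ_11 to 1/(1 − a) = 1/(1 − 847) = -1/846. Expand this rational in ℤ_11: compute digits iteratively via d_i = x_i mod 11, x_{i+1} = (x_i − d_i)/11. The first 5 digits are (1, 0, 7, 0, 5).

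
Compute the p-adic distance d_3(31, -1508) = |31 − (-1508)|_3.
d_3(31, -1508) = 1/81

Step 1 — x − y = 31 − (-1508) = 1539. Step 2 — v_3(1539) = 4 (factor: 1539 = (3^4 · 19); the sign does not affect v_p). Step 3 — |x − y|_3 = 3^{-4} = 1/81.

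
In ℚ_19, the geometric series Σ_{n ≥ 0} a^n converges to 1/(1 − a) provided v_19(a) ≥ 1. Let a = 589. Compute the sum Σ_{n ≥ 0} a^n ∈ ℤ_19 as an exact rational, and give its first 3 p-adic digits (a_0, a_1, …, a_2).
Σ a^n = 1/(1 − a) = -1/588;  first 3 digits = (1, 12, 12)

v_19(a) = 1 ≥ 1, so the series converges in ℤ_19 to 1/(1 − a) = 1/(1 − 589) = -1/588. Expand this rational in ℤ_19: compute digits iteratively via d_i = x_i mod 19, x_{i+1} = (x_i − d_i)/19. The first 3 digits are (1, 12, 12).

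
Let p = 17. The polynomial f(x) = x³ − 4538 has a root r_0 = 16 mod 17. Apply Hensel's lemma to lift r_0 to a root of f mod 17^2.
r_1 = 67 (mod 289)

Hensel: r_{i+1} = r_i − f(r_i)/f′(r_i) mod 17^{i+2}, where f′(x) = 3x². Iterate:
  r_0 = 16 (mod 17)
  r_1 = 67 (mod 289)
Final: r = 67 with f(r) ≡ 0 mod 17^2.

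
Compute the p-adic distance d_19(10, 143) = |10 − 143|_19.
d_19(10, 143) = 1/19

Step 1 — x − y = 10 − 143 = -133. Step 2 — v_19(-133) = 1 (factor: -133 = −(19^1 · 7); the sign does not affect v_p). Step 3 — |x − y|_19 = 19^{-1} = 1/19.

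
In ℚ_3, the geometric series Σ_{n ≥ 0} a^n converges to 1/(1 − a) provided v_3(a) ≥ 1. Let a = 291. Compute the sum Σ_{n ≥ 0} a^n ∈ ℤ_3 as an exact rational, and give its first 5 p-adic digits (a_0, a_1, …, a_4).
Σ a^n = 1/(1 − a) = -1/290;  first 5 digits = (1, 1, 0, 1, 0)

v_3(a) = 1 ≥ 1, so the series converges in ℤ_3 to 1/(1 − a) = 1/(1 − 291) = -1/290. Expand this rational in ℤ_3: compute digits iteratively via d_i = x_i mod 3, x_{i+1} = (x_i − d_i)/3. The first 5 digits are (1, 1, 0, 1, 0).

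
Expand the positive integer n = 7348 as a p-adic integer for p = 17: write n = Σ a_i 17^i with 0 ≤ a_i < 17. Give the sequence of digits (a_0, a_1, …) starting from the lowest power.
(a_0, a_1, …) = (4, 7, 8, 1)

Repeated division by 17 gives the digits low-to-high: 7348 = 4 + 7·17^1 + 8·17^2 + 1·17^3. Digit sequence: (4, 7, 8, 1).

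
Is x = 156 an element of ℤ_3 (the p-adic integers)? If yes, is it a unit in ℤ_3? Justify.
x ∈ ℤ_3 but not a unit; v_3(x) = 1 > 0

ℤ_3 = {x ∈ ℚ_3 : v_3(x) ≥ 0} and ℤ_3^× = {x ∈ ℤ_3 : v_3(x) = 0}. Here v_3(156) = v_3(num) − v_3(den) = 1; compare against these criteria.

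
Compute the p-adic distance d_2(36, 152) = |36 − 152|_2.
d_2(36, 152) = 1/4

Step 1 — x − y = 36 − 152 = -116. Step 2 — v_2(-116) = 2 (factor: -116 = −(2^2 · 29); the sign does not affect v_p). Step 3 — |x − y|_2 = 2^{-2} = 1/4.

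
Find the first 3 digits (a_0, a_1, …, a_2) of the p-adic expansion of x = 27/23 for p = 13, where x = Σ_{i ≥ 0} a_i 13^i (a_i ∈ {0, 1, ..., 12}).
(a_0, …, a_2) = (4, 6, 8)

v_13(27/23) = 0 (numerator and denominator both coprime to 13), so x ∈ ℤ_13^×. Compute digits iteratively via a_i = x_i mod 13, x_{i+1} = (x_i − a_i)/13, with x_0 = x:
  x_0 = 27/23;  a_0 = 4;  x_1 = (x_0 − 4)/13 = -5/23
  x_1 = -5/23;  a_1 = 6;  x_2 = (x_1 − 6)/13 = -11/23
  x_2 = -11/23;  a_2 = 8;  x_3 = (x_2 − 8)/13 = -15/23
Digits: (4, 6, 8).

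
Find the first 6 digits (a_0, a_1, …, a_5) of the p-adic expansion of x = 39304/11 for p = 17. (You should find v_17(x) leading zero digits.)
(a_0, …, a_5) = (0, 0, 0, 10, 1, 3)

v_17(39304/11) = 3, so a_0 = ... = a_2 = 0. Factor out: x = 17^3 · u with u = 8/11 a unit in ℤ_17. Expand u iteratively via a_{v+i} = u_i mod 17, u_{i+1} = (u_i − a_{v+i})/17:
  u_0 = 8/11;  a_3 = 10;  u_1 = (u_0 − 10)/17 = -6/11
  u_1 = -6/11;  a_4 = 1;  u_2 = (u_1 − 1)/17 = -1/11
  u_2 = -1/11;  a_5 = 3;  u_3 = (u_2 − 3)/17 = -2/11
Digits: (0, 0, 0, 10, 1, 3).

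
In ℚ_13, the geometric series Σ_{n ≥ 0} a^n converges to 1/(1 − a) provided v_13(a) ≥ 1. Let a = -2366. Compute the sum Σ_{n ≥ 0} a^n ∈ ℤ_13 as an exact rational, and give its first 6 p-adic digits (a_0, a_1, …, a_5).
Σ a^n = 1/(1 − a) = 1/2367;  first 6 digits = (1, 0, 12, 11, 0, 2)

v_13(a) = 2 ≥ 1, so the series converges in ℤ_13 to 1/(1 − a) = 1/(1 − (-2366)) = 1/2367. Expand this rational in ℤ_13: compute digits iteratively via d_i = x_i mod 13, x_{i+1} = (x_i − d_i)/13. The first 6 digits are (1, 0, 12, 11, 0, 2).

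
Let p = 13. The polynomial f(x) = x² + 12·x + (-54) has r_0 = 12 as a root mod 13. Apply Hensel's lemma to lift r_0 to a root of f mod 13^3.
r_2 = 935 (mod 2197)

Hensel: r_{i+1} = r_i − f(r_i)·(f′(r_i))^{-1} mod 13^{i+2}, f′(x) = 2x + 12. Iterate:
  r_0 = 12 (mod 13)
  r_1 = 90 (mod 169)
  r_2 = 935 (mod 2197)
Final: r = 935 satisfies f(r) ≡ 0 mod 13^3.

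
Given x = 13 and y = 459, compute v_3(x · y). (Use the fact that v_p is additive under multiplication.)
v_3(5967) = 3

v_p(x) = 0 (factor: 13 = 3^0 · 13); v_p(y) = 3 (factor: 459 = 3^3 · 17). Additivity: v_p(xy) = v_p(x) + v_p(y) = 0 + 3 = 3. (Direct check: xy = 5967 = 3^3 · (221).)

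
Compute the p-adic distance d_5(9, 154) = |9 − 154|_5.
d_5(9, 154) = 1/5

Step 1 — x − y = 9 − 154 = -145. Step 2 — v_5(-145) = 1 (factor: -145 = −(5^1 · 29); the sign does not affect v_p). Step 3 — |x − y|_5 = 5^{-1} = 1/5.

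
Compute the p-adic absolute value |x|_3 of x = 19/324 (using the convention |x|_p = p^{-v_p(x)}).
|19/324|_3 = 81

Step 1 — compute v_3(x) by factoring powers of 3 out of the numerator and denominator: v_3(19/324) = -4. Step 2 — apply |x|_p = p^{-v_p(x)} = 3^{4} = 81.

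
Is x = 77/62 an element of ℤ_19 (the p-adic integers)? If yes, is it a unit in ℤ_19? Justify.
x ∈ ℤ_19^× (unit); v_19(x) = 0

ℤ_19 = {x ∈ ℚ_19 : v_19(x) ≥ 0} and ℤ_19^× = {x ∈ ℤ_19 : v_19(x) = 0}. Here v_19(77/62) = v_19(num) − v_19(den) = 0; compare against these criteria.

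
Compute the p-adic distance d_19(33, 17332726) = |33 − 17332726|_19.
d_19(33, 17332726) = 1/2476099

Step 1 — x − y = 33 − 17332726 = -17332693. Step 2 — v_19(-17332693) = 5 (factor: -17332693 = −(19^5 · 7); the sign does not affect v_p). Step 3 — |x − y|_19 = 19^{-5} = 1/2476099.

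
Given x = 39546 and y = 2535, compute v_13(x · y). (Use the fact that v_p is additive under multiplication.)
v_13(100249110) = 5

v_p(x) = 3 (factor: 39546 = 13^3 · 18); v_p(y) = 2 (factor: 2535 = 13^2 · 15). Additivity: v_p(xy) = v_p(x) + v_p(y) = 3 + 2 = 5. (Direct check: xy = 100249110 = 13^5 · (270).)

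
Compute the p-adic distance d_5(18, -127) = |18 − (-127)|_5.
d_5(18, -127) = 1/5

Step 1 — x − y = 18 − (-127) = 145. Step 2 — v_5(145) = 1 (factor: 145 = (5^1 · 29); the sign does not affect v_p). Step 3 — |x − y|_5 = 5^{-1} = 1/5.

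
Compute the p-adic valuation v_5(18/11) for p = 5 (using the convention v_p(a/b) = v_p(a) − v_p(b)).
v_5(18/11) = 0

Factor powers of 5 from the numerator and denominator of the reduced fraction: 18 = 5^0 · 18 and 11 = 5^0 · 11. Apply v_p(a/b) = v_p(a) − v_p(b): v_5(18/11) = 0 − 0 = 0.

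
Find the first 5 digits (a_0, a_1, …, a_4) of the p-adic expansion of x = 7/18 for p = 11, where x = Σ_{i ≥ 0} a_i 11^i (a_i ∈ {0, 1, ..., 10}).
(a_0, …, a_4) = (1, 3, 4, 10, 7)

v_11(7/18) = 0 (numerator and denominator both coprime to 11), so x ∈ ℤ_11^×. Compute digits iteratively via a_i = x_i mod 11, x_{i+1} = (x_i − a_i)/11, with x_0 = x:
  x_0 = 7/18;  a_0 = 1;  x_1 = (x_0 − 1)/11 = -1/18
  x_1 = -1/18;  a_1 = 3;  x_2 = (x_1 − 3)/11 = -5/18
  x_2 = -5/18;  a_2 = 4;  x_3 = (x_2 − 4)/11 = -7/18
  x_3 = -7/18;  a_3 = 10;  x_4 = (x_3 − 10)/11 = -17/18
  x_4 = -17/18;  a_4 = 7;  x_5 = (x_4 − 7)/11 = -13/18
Digits: (1, 3, 4, 10, 7).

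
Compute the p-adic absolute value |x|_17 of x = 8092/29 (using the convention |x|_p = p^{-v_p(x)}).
|8092/29|_17 = 1/289

Step 1 — compute v_17(x) by factoring powers of 17 out of the numerator and denominator: v_17(8092/29) = 2. Step 2 — apply |x|_p = p^{-v_p(x)} = 17^{-2} = 1/289.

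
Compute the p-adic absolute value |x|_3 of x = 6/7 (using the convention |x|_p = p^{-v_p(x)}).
|6/7|_3 = 1/3

Step 1 — compute v_3(x) by factoring powers of 3 out of the numerator and denominator: v_3(6/7) = 1. Step 2 — apply |x|_p = p^{-v_p(x)} = 3^{-1} = 1/3.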